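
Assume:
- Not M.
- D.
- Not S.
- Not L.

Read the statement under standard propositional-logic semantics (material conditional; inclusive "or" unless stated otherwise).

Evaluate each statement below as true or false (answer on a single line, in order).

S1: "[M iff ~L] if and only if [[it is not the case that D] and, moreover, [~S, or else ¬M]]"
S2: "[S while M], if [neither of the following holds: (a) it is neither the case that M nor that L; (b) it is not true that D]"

S1: In symbols: (M iff not L) iff (not D and (not S or not M))

not L = not False = True
M iff not L = False iff True = False
not D = not True = False
not S = not False = True
not M = not False = True
not S or not M = True or True = True
not D and (not S or not M) = False and True = False
(M iff not L) iff (not D and (not S or not M)) = False iff False = True
So S1 is true.

S2: Parsed as ((M nor L) nor not D) -> (S and M)

M nor L = False nor False = True
not D = not True = False
(M nor L) nor not D = True nor False = False
S and M = False and False = False
((M nor L) nor not D) -> (S and M) = False -> False = True
Hence S2 is true.

S1 True / S2 True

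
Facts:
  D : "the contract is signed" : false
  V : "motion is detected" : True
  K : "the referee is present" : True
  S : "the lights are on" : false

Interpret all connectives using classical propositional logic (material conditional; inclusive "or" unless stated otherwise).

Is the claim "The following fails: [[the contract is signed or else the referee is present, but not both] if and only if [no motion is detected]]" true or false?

The statement is true.

Formalization: not ((D xor K) iff not V)

D xor K = False xor True = True
not V = not True = False
(D xor K) iff not V = True iff False = False
not ((D xor K) iff not V) = not False = True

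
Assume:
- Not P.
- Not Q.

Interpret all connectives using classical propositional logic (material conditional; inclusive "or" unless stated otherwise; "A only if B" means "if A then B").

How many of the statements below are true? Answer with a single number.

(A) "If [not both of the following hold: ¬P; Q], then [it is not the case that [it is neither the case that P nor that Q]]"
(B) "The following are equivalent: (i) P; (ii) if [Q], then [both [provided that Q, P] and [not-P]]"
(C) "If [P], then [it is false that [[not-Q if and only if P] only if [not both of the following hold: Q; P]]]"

1

(A): Parsed as (~P nand Q) -> ~(P nor Q)

~P = ~F = T
~P nand Q = T nand F = T
P nor Q = F nor F = T
~(P nor Q) = ~T = F
(~P nand Q) -> ~(P nor Q) = T -> F = F
Thus (A) is false.

(B): This is P <-> (Q -> ((Q -> P) & ~P)).

Q -> P = F -> F = T
~P = ~F = T
(Q -> P) & ~P = T & T = T
Q -> ((Q -> P) & ~P) = F -> T = T
P <-> (Q -> ((Q -> P) & ~P)) = F <-> T = F
So (B) is false.

(C): This is P -> ~((~Q <-> P) -> (Q nand P)).

~Q = ~F = T
~Q <-> P = T <-> F = F
Q nand P = F nand F = T
(~Q <-> P) -> (Q nand P) = F -> T = T
~((~Q <-> P) -> (Q nand P)) = ~T = F
P -> ~((~Q <-> P) -> (Q nand P)) = F -> F = T
Thus (C) is true.

1 of the 3 statements is true.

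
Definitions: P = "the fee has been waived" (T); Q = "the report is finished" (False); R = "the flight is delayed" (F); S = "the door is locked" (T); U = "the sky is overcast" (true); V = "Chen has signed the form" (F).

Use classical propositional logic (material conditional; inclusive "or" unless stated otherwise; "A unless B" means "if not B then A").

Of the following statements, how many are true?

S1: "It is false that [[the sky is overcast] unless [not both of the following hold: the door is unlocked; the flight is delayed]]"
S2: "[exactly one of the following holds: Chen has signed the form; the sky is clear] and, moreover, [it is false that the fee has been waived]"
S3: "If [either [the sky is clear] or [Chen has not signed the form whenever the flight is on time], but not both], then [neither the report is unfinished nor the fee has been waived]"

S1: Parsed as ~(U | (~S nand R))

~S = ~T = F
~S nand R = F nand F = T
U | (~S nand R) = T | T = T
~(U | (~S nand R)) = ~T = F
Hence S1 is false.

S2: This is (V xor ~U) & ~P.

~U = ~T = F
V xor ~U = F xor F = F
~P = ~T = F
(V xor ~U) & ~P = F & F = F
Thus S2 is false.

S3: Parsed as (~U xor (~R -> ~V)) -> (~Q nor P)

~U = ~T = F
~R = ~F = T
~V = ~F = T
~R -> ~V = T -> T = T
~U xor (~R -> ~V) = F xor T = T
~Q = ~F = T
~Q nor P = T nor T = F
(~U xor (~R -> ~V)) -> (~Q nor P) = T -> F = F
Hence S3 is false.

Count: 0.

0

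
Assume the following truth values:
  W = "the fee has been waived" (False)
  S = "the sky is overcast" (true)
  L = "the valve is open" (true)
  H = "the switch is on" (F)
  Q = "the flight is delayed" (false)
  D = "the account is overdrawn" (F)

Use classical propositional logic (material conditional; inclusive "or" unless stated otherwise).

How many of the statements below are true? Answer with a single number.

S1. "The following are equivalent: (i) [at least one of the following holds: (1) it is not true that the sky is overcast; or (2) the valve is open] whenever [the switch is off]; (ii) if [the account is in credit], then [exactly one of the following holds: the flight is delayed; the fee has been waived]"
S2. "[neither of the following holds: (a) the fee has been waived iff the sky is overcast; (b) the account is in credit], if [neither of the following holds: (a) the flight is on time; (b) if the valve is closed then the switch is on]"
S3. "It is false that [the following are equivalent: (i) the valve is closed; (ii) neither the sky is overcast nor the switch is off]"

1

S1: Formalization: (~H -> (~S | L)) <-> (~D -> (Q xor W))

~H = ~F = T
~S = ~T = F
~S | L = F | T = T
~H -> (~S | L) = T -> T = T
~D = ~F = T
Q xor W = F xor F = F
~D -> (Q xor W) = T -> F = F
(~H -> (~S | L)) <-> (~D -> (Q xor W)) = T <-> F = F
Hence S1 is false.

S2: Formalization: (~Q nor (~L -> H)) -> ((W <-> S) nor ~D)

~Q = ~F = T
~L = ~T = F
~L -> H = F -> F = T
~Q nor (~L -> H) = T nor T = F
W <-> S = F <-> T = F
~D = ~F = T
(W <-> S) nor ~D = F nor T = F
(~Q nor (~L -> H)) -> ((W <-> S) nor ~D) = F -> F = T
Thus S2 is true.

S3: This is ~(~L <-> (S nor ~H)).

~L = ~T = F
~H = ~F = T
S nor ~H = T nor T = F
~L <-> (S nor ~H) = F <-> F = T
~(~L <-> (S nor ~H)) = ~T = F
Thus S3 is false.

1 of the 3 statements is true.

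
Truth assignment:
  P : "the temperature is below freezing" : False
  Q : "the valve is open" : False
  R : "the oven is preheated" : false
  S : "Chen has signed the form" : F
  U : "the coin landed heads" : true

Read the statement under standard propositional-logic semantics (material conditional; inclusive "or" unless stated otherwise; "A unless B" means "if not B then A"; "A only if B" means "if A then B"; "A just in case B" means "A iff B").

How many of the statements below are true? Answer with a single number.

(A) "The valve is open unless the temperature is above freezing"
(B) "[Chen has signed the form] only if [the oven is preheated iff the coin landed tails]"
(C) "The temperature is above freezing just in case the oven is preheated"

2

(A): Parsed as Q or not P

not P = not False = True
Q or not P = False or True = True
So (A) is true.

(B): Formalization: S -> (R iff not U)

not U = not True = False
R iff not U = False iff False = True
S -> (R iff not U) = False -> True = True
Thus (B) is true.

(C): This is not P iff R.

not P = not False = True
not P iff R = True iff False = False
Hence (C) is false.

Count: 2.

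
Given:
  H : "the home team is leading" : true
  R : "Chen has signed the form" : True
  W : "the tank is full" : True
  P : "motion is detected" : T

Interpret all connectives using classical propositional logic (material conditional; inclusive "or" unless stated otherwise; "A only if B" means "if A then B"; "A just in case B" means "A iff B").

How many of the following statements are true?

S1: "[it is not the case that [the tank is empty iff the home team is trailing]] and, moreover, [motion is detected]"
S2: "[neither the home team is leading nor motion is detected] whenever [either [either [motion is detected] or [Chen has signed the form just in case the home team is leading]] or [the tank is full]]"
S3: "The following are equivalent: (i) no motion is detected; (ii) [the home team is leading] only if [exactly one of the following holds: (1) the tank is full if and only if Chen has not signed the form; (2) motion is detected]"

0

S1: In symbols: ~(~W <-> ~H) & P

~W = ~T = F
~H = ~T = F
~W <-> ~H = F <-> F = T
~(~W <-> ~H) = ~T = F
~(~W <-> ~H) & P = F & T = F
Hence S1 is false.

S2: Parsed as ((P | (R <-> H)) | W) -> (H nor P)

R <-> H = T <-> T = T
P | (R <-> H) = T | T = T
(P | (R <-> H)) | W = T | T = T
H nor P = T nor T = F
((P | (R <-> H)) | W) -> (H nor P) = T -> F = F
So S2 is false.

S3: Formalization: ~P <-> (H -> ((W <-> ~R) xor P))

~P = ~T = F
~R = ~T = F
W <-> ~R = T <-> F = F
(W <-> ~R) xor P = F xor T = T
H -> ((W <-> ~R) xor P) = T -> T = T
~P <-> (H -> ((W <-> ~R) xor P)) = F <-> T = F
So S3 is false.

Count: 0.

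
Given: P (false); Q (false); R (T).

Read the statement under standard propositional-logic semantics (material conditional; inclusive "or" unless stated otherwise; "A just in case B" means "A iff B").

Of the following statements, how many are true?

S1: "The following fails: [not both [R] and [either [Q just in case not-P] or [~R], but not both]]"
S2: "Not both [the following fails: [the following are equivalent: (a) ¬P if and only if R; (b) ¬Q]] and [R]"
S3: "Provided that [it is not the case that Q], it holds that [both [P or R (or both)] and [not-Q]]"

2

S1: In symbols: ¬(R ↑ ((Q ↔ ¬P) ⊕ ¬R))

¬P = ¬F = T
Q ↔ ¬P = F ↔ T = F
¬R = ¬T = F
(Q ↔ ¬P) ⊕ ¬R = F ⊕ F = F
R ↑ ((Q ↔ ¬P) ⊕ ¬R) = T ↑ F = T
¬(R ↑ ((Q ↔ ¬P) ⊕ ¬R)) = ¬T = F
So S1 is false.

S2: Formalization: ¬((¬P ↔ R) ↔ ¬Q) ↑ R

¬P = ¬F = T
¬P ↔ R = T ↔ T = T
¬Q = ¬F = T
(¬P ↔ R) ↔ ¬Q = T ↔ T = T
¬((¬P ↔ R) ↔ ¬Q) = ¬T = F
¬((¬P ↔ R) ↔ ¬Q) ↑ R = F ↑ T = T
Hence S2 is true.

S3: Formalization: ¬Q → ((P ∨ R) ∧ ¬Q)

¬Q = ¬F = T
P ∨ R = F ∨ T = T
¬Q = ¬F = T
(P ∨ R) ∧ ¬Q = T ∧ T = T
¬Q → ((P ∨ R) ∧ ¬Q) = T → T = T
Thus S3 is true.

2 of the 3 statements are true (S2, S3).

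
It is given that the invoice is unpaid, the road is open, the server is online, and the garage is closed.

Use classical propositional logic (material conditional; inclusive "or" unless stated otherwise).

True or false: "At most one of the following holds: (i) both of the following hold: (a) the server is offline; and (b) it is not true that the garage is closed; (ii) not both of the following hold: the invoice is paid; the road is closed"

True

Let R = "the server is online" (True), S = "the garage is closed" (True), P = "the invoice is paid" (False), Q = "the road is closed" (False).
Formalization: (not R and not S) nand (P nand Q)

not R = not True = False
not S = not True = False
not R and not S = False and False = False
P nand Q = False nand False = True
(not R and not S) nand (P nand Q) = False nand True = True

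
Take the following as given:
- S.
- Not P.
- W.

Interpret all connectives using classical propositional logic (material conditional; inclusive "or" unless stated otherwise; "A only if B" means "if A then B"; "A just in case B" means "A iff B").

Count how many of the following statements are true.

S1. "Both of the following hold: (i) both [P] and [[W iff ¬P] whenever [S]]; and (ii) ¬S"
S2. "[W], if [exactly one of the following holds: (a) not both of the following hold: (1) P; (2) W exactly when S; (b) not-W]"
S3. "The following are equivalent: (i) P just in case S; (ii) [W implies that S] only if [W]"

S1: Parsed as (P and (S -> (W iff not P))) and not S

not P = not False = True
W iff not P = True iff True = True
S -> (W iff not P) = True -> True = True
P and (S -> (W iff not P)) = False and True = False
not S = not True = False
(P and (S -> (W iff not P))) and not S = False and False = False
Thus S1 is false.

S2: In symbols: ((P nand (W iff S)) xor not W) -> W

W iff S = True iff True = True
P nand (W iff S) = False nand True = True
not W = not True = False
(P nand (W iff S)) xor not W = True xor False = True
((P nand (W iff S)) xor not W) -> W = True -> True = True
So S2 is true.

S3: In symbols: (P iff S) iff ((W -> S) -> W)

P iff S = False iff True = False
W -> S = True -> True = True
(W -> S) -> W = True -> True = True
(P iff S) iff ((W -> S) -> W) = False iff True = False
Thus S3 is false.

1 of the 3 statements is true.

1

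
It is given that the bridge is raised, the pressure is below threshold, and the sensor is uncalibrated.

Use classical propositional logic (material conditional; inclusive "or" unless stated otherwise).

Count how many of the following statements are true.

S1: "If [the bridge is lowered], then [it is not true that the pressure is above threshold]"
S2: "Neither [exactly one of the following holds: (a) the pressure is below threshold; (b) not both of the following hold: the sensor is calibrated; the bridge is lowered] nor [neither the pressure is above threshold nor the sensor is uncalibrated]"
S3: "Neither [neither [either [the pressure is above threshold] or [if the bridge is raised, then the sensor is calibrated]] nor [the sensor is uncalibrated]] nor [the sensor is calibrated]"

Let P = "the bridge is raised" (T), Q = "the pressure is above threshold" (F), R = "the sensor is calibrated" (F).

S1: Formalization: ¬P → ¬Q

¬P = ¬T = F
¬Q = ¬F = T
¬P → ¬Q = F → T = T
So S1 is true.

S2: Formalization: (¬Q ⊕ (R ↑ ¬P)) ↓ (Q ↓ ¬R)

¬Q = ¬F = T
¬P = ¬T = F
R ↑ ¬P = F ↑ F = T
¬Q ⊕ (R ↑ ¬P) = T ⊕ T = F
¬R = ¬F = T
Q ↓ ¬R = F ↓ T = F
(¬Q ⊕ (R ↑ ¬P)) ↓ (Q ↓ ¬R) = F ↓ F = T
Thus S2 is true.

S3: Parsed as ((Q ∨ (P → R)) ↓ ¬R) ↓ R

P → R = T → F = F
Q ∨ (P → R) = F ∨ F = F
¬R = ¬F = T
(Q ∨ (P → R)) ↓ ¬R = F ↓ T = F
((Q ∨ (P → R)) ↓ ¬R) ↓ R = F ↓ F = T
Thus S3 is true.

Count: 3.

3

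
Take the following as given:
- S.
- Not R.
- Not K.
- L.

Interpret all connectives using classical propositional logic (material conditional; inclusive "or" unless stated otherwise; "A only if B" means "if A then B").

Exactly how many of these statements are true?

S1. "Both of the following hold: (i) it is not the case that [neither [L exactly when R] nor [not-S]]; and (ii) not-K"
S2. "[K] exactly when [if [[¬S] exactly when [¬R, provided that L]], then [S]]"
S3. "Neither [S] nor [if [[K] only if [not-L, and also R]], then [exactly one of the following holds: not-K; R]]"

0

S1: In symbols: ~((L <-> R) nor ~S) & ~K

L <-> R = T <-> F = F
~S = ~T = F
(L <-> R) nor ~S = F nor F = T
~((L <-> R) nor ~S) = ~T = F
~K = ~F = T
~((L <-> R) nor ~S) & ~K = F & T = F
Hence S1 is false.

S2: In symbols: K <-> ((~S <-> (L -> ~R)) -> S)

~S = ~T = F
~R = ~F = T
L -> ~R = T -> T = T
~S <-> (L -> ~R) = F <-> T = F
(~S <-> (L -> ~R)) -> S = F -> T = T
K <-> ((~S <-> (L -> ~R)) -> S) = F <-> T = F
So S2 is false.

S3: Formalization: S nor ((K -> (~L & R)) -> (~K xor R))

~L = ~T = F
~L & R = F & F = F
K -> (~L & R) = F -> F = T
~K = ~F = T
~K xor R = T xor F = T
(K -> (~L & R)) -> (~K xor R) = T -> T = T
S nor ((K -> (~L & R)) -> (~K xor R)) = T nor T = F
Hence S3 is false.

Count: 0.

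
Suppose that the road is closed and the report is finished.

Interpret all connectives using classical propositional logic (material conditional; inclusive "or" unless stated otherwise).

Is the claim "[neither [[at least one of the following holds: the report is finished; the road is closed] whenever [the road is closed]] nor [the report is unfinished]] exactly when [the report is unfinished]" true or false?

The statement is true.

Let V = "the road is closed" (T), Q = "the report is finished" (T).
Parsed as ((V -> (Q | V)) nor ~Q) <-> ~Q

Q | V = T | T = T
V -> (Q | V) = T -> T = T
~Q = ~T = F
(V -> (Q | V)) nor ~Q = T nor F = F
~Q = ~T = F
((V -> (Q | V)) nor ~Q) <-> ~Q = F <-> F = T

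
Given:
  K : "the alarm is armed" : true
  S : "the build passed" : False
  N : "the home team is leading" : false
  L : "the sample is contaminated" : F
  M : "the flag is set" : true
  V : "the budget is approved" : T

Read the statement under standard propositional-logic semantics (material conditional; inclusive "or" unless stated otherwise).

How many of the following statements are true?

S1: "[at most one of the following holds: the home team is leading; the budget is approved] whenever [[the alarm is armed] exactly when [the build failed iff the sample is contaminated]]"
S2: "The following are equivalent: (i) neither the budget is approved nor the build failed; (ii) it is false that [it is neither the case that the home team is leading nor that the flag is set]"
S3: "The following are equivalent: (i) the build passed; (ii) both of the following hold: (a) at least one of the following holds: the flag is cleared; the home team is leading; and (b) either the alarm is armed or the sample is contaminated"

S1: Formalization: (K iff (not S iff L)) -> (N nand V)

not S = not False = True
not S iff L = True iff False = False
K iff (not S iff L) = True iff False = False
N nand V = False nand True = True
(K iff (not S iff L)) -> (N nand V) = False -> True = True
Hence S1 is true.

S2: Formalization: (V nor not S) iff not (N nor M)

not S = not False = True
V nor not S = True nor True = False
N nor M = False nor True = False
not (N nor M) = not False = True
(V nor not S) iff not (N nor M) = False iff True = False
Hence S2 is false.

S3: Parsed as S iff ((not M or N) and (K or L))

not M = not True = False
not M or N = False or False = False
K or L = True or False = True
(not M or N) and (K or L) = False and True = False
S iff ((not M or N) and (K or L)) = False iff False = True
Hence S3 is true.

True statements: 2 (S1, S3).

2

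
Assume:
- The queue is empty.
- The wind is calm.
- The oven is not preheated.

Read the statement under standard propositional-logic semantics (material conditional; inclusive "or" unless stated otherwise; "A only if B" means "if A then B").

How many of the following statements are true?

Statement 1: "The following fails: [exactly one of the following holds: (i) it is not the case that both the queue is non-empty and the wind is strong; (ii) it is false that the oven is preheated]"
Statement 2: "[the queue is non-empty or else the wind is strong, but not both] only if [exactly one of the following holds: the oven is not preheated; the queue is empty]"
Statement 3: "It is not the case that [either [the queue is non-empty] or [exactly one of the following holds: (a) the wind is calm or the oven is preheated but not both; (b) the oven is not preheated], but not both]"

3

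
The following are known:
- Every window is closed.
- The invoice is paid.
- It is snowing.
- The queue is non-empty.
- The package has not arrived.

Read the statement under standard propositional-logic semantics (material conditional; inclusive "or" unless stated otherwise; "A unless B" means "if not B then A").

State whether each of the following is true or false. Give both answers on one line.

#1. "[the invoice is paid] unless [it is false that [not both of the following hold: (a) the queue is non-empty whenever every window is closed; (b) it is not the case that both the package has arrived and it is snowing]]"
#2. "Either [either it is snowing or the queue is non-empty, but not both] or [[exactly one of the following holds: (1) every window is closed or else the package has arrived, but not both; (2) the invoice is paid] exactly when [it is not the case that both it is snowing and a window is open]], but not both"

#1 true, #2 false

Let R = "the invoice is paid" (T), G = "a window is open" (F), P = "the queue is empty" (F), K = "the package has arrived" (F), L = "it is snowing" (T).

#1: Parsed as R | ~((~G -> ~P) nand (K nand L))

~G = ~F = T
~P = ~F = T
~G -> ~P = T -> T = T
K nand L = F nand T = T
(~G -> ~P) nand (K nand L) = T nand T = F
~((~G -> ~P) nand (K nand L)) = ~F = T
R | ~((~G -> ~P) nand (K nand L)) = T | T = T
Hence #1 is true.

#2: In symbols: (L xor ~P) xor (((~G xor K) xor R) <-> (L nand G))

~P = ~F = T
L xor ~P = T xor T = F
~G = ~F = T
~G xor K = T xor F = T
(~G xor K) xor R = T xor T = F
L nand G = T nand F = T
((~G xor K) xor R) <-> (L nand G) = F <-> T = F
(L xor ~P) xor (((~G xor K) xor R) <-> (L nand G)) = F xor F = F
So #2 is false.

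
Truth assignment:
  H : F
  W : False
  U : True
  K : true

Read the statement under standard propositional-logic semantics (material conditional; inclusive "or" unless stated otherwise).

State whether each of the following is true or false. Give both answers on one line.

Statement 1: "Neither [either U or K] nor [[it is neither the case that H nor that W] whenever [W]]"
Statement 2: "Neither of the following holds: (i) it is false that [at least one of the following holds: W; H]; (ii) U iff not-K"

Statement 1: In symbols: (U | K) nor (W -> (H nor W))

U | K = T | T = T
H nor W = F nor F = T
W -> (H nor W) = F -> T = T
(U | K) nor (W -> (H nor W)) = T nor T = F
So Statement 1 is false.

Statement 2: Parsed as ~(W | H) nor (U <-> ~K)

W | H = F | F = F
~(W | H) = ~F = T
~K = ~T = F
U <-> ~K = T <-> F = F
~(W | H) nor (U <-> ~K) = T nor F = F
Hence Statement 2 is false.

Statement 1 false; Statement 2 false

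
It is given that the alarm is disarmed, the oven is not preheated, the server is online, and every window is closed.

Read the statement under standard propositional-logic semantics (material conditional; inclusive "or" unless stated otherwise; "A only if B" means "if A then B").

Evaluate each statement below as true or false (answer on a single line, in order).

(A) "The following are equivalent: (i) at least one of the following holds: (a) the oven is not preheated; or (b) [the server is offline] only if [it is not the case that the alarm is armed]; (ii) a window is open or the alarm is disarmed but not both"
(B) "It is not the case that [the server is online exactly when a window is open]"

Let P = "the oven is preheated" (F), Q = "the server is online" (T), V = "the alarm is armed" (F), K = "a window is open" (F).

(A): In symbols: (~P | (~Q -> ~V)) <-> (K xor ~V)

~P = ~F = T
~Q = ~T = F
~V = ~F = T
~Q -> ~V = F -> T = T
~P | (~Q -> ~V) = T | T = T
~V = ~F = T
K xor ~V = F xor T = T
(~P | (~Q -> ~V)) <-> (K xor ~V) = T <-> T = T
Thus (A) is true.

(B): This is ~(Q <-> K).

Q <-> K = T <-> F = F
~(Q <-> K) = ~F = T
Hence (B) is true.

(A) true; (B) true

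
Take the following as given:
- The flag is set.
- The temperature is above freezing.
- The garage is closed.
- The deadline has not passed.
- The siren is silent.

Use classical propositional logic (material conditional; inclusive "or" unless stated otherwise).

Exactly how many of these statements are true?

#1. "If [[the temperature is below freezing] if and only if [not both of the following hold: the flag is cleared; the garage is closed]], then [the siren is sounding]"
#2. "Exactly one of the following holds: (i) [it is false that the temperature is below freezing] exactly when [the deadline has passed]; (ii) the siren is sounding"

1

Let Q = "the temperature is below freezing" (F), P = "the flag is set" (T), R = "the garage is closed" (T), U = "the siren is sounding" (F), S = "the deadline has passed" (F).

#1: Parsed as (Q <-> (~P nand R)) -> U

~P = ~T = F
~P nand R = F nand T = T
Q <-> (~P nand R) = F <-> T = F
(Q <-> (~P nand R)) -> U = F -> F = T
Thus #1 is true.

#2: In symbols: (~Q <-> S) xor U

~Q = ~F = T
~Q <-> S = T <-> F = F
(~Q <-> S) xor U = F xor F = F
So #2 is false.

True statements: 1.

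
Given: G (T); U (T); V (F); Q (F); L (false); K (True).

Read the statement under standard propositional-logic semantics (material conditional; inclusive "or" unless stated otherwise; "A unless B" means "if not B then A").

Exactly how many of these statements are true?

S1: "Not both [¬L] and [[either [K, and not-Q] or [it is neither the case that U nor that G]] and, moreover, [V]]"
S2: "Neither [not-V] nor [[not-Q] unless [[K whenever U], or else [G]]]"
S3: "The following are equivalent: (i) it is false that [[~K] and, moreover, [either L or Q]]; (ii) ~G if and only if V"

2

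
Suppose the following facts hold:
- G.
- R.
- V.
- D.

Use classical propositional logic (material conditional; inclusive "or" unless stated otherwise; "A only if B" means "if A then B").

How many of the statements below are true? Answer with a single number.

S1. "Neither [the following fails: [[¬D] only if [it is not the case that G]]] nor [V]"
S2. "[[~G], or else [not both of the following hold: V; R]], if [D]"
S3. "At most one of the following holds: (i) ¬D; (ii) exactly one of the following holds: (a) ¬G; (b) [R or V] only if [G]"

S1: In symbols: not (not D -> not G) nor V

not D = not True = False
not G = not True = False
not D -> not G = False -> False = True
not (not D -> not G) = not True = False
not (not D -> not G) nor V = False nor True = False
Hence S1 is false.

S2: This is D -> (not G or (V nand R)).

not G = not True = False
V nand R = True nand True = False
not G or (V nand R) = False or False = False
D -> (not G or (V nand R)) = True -> False = False
Hence S2 is false.

S3: Formalization: not D nand (not G xor ((R or V) -> G))

not D = not True = False
not G = not True = False
R or V = True or True = True
(R or V) -> G = True -> True = True
not G xor ((R or V) -> G) = False xor True = True
not D nand (not G xor ((R or V) -> G)) = False nand True = True
Hence S3 is true.

Count: 1.

1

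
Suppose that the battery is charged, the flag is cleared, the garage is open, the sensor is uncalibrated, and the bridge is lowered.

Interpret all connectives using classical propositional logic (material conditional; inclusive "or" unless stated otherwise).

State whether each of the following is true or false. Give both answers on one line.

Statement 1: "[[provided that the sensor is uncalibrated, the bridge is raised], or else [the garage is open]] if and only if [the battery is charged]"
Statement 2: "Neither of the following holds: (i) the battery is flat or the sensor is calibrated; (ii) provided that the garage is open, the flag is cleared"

Let R = "the sensor is calibrated" (F), Q = "the bridge is raised" (F), S = "the garage is closed" (F), P = "the battery is charged" (T), H = "the flag is set" (F).

Statement 1: This is ((¬R → Q) ∨ ¬S) ↔ P.

¬R = ¬F = T
¬R → Q = T → F = F
¬S = ¬F = T
(¬R → Q) ∨ ¬S = F ∨ T = T
((¬R → Q) ∨ ¬S) ↔ P = T ↔ T = T
Thus Statement 1 is true.

Statement 2: In symbols: (¬P ∨ R) ↓ (¬S → ¬H)

¬P = ¬T = F
¬P ∨ R = F ∨ F = F
¬S = ¬F = T
¬H = ¬F = T
¬S → ¬H = T → T = T
(¬P ∨ R) ↓ (¬S → ¬H) = F ↓ T = F
Thus Statement 2 is false.

Statement 1 True / Statement 2 False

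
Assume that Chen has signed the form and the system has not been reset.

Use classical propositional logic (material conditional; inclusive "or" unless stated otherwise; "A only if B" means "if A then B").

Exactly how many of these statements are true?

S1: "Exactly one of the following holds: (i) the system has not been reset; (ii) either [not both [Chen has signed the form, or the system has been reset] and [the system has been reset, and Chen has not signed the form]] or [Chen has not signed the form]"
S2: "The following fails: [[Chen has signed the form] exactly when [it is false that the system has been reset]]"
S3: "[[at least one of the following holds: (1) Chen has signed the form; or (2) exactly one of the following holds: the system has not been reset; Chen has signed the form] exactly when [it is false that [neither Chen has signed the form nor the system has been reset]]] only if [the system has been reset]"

0

Let Q = "the system has been reset" (F), P = "Chen has signed the form" (T).

S1: In symbols: ~Q xor (((P | Q) nand (Q & ~P)) | ~P)

~Q = ~F = T
P | Q = T | F = T
~P = ~T = F
Q & ~P = F & F = F
(P | Q) nand (Q & ~P) = T nand F = T
~P = ~T = F
((P | Q) nand (Q & ~P)) | ~P = T | F = T
~Q xor (((P | Q) nand (Q & ~P)) | ~P) = T xor T = F
Hence S1 is false.

S2: This is ~(P <-> ~Q).

~Q = ~F = T
P <-> ~Q = T <-> T = T
~(P <-> ~Q) = ~T = F
Thus S2 is false.

S3: Parsed as ((P | (~Q xor P)) <-> ~(P nor Q)) -> Q

~Q = ~F = T
~Q xor P = T xor T = F
P | (~Q xor P) = T | F = T
P nor Q = T nor F = F
~(P nor Q) = ~F = T
(P | (~Q xor P)) <-> ~(P nor Q) = T <-> T = T
((P | (~Q xor P)) <-> ~(P nor Q)) -> Q = T -> F = F
Hence S3 is false.

True statements: 0 (none).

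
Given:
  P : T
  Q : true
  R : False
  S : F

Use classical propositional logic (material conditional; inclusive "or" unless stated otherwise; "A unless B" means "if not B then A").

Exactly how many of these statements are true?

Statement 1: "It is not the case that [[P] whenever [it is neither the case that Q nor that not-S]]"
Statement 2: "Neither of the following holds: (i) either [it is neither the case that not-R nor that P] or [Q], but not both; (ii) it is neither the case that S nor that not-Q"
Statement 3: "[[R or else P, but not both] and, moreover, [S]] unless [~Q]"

0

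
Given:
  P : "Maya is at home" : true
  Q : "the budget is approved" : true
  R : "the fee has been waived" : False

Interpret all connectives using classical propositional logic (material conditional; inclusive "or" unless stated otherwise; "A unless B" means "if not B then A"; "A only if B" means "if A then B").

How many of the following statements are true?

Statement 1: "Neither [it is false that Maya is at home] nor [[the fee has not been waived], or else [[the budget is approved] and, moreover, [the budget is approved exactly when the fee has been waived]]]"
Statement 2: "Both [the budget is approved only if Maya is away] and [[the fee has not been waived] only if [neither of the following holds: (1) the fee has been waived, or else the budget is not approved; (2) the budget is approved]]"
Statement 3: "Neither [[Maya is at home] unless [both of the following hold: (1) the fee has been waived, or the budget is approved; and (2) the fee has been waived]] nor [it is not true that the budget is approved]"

0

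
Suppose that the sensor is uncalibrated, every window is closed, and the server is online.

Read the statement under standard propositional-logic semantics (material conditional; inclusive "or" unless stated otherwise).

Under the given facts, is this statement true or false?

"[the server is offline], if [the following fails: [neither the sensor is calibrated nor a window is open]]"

Let P = "the sensor is calibrated" (F), Q = "a window is open" (F), R = "the server is online" (T).
In symbols: ~(P nor Q) -> ~R

P nor Q = F nor F = T
~(P nor Q) = ~T = F
~R = ~T = F
~(P nor Q) -> ~R = F -> F = T

true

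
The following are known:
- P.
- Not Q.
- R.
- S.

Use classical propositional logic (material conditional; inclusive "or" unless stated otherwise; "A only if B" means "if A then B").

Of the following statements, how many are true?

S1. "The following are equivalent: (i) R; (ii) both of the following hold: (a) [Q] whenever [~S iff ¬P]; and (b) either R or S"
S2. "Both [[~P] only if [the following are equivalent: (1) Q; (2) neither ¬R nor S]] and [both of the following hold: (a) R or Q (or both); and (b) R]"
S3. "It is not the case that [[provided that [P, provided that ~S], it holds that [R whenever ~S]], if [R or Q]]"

1

S1: This is R iff (((not S iff not P) -> Q) and (R or S)).

not S = not True = False
not P = not True = False
not S iff not P = False iff False = True
(not S iff not P) -> Q = True -> False = False
R or S = True or True = True
((not S iff not P) -> Q) and (R or S) = False and True = False
R iff (((not S iff not P) -> Q) and (R or S)) = True iff False = False
Thus S1 is false.

S2: Formalization: (not P -> (Q iff (not R nor S))) and ((R or Q) and R)

not P = not True = False
not R = not True = False
not R nor S = False nor True = False
Q iff (not R nor S) = False iff False = True
not P -> (Q iff (not R nor S)) = False -> True = True
R or Q = True or False = True
(R or Q) and R = True and True = True
(not P -> (Q iff (not R nor S))) and ((R or Q) and R) = True and True = True
Hence S2 is true.

S3: Formalization: not ((R or Q) -> ((not S -> P) -> (not S -> R)))

R or Q = True or False = True
not S = not True = False
not S -> P = False -> True = True
not S = not True = False
not S -> R = False -> True = True
(not S -> P) -> (not S -> R) = True -> True = True
(R or Q) -> ((not S -> P) -> (not S -> R)) = True -> True = True
not ((R or Q) -> ((not S -> P) -> (not S -> R))) = not True = False
So S3 is false.

True statements: 1.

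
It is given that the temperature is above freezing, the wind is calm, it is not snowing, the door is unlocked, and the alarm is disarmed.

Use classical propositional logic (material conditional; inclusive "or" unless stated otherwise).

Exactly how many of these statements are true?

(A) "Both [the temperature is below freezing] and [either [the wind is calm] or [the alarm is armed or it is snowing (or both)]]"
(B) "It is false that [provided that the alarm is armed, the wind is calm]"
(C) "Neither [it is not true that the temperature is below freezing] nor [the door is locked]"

0

Let P = "the temperature is below freezing" (F), Q = "the wind is strong" (F), U = "the alarm is armed" (F), R = "it is snowing" (F), S = "the door is locked" (F).

(A): Formalization: P ∧ (¬Q ∨ (U ∨ R))

¬Q = ¬F = T
U ∨ R = F ∨ F = F
¬Q ∨ (U ∨ R) = T ∨ F = T
P ∧ (¬Q ∨ (U ∨ R)) = F ∧ T = F
So (A) is false.

(B): Parsed as ¬(U → ¬Q)

¬Q = ¬F = T
U → ¬Q = F → T = T
¬(U → ¬Q) = ¬T = F
Hence (B) is false.

(C): Formalization: ¬P ↓ S

¬P = ¬F = T
¬P ↓ S = T ↓ F = F
Hence (C) is false.

Count: 0.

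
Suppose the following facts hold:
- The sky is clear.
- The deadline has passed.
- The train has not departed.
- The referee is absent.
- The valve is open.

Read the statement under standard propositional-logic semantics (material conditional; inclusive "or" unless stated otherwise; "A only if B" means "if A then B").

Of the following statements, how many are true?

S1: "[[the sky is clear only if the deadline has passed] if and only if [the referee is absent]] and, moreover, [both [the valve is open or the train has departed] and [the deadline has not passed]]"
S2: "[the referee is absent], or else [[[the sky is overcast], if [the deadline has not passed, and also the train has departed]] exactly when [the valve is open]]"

1

Let P = "the sky is overcast" (False), Q = "the deadline has passed" (True), S = "the referee is present" (False), U = "the valve is open" (True), R = "the train has departed" (False).

S1: Formalization: ((not P -> Q) iff not S) and ((U or R) and not Q)

not P = not False = True
not P -> Q = True -> True = True
not S = not False = True
(not P -> Q) iff not S = True iff True = True
U or R = True or False = True
not Q = not True = False
(U or R) and not Q = True and False = False
((not P -> Q) iff not S) and ((U or R) and not Q) = True and False = False
So S1 is false.

S2: In symbols: not S or (((not Q and R) -> P) iff U)

not S = not False = True
not Q = not True = False
not Q and R = False and False = False
(not Q and R) -> P = False -> False = True
((not Q and R) -> P) iff U = True iff True = True
not S or (((not Q and R) -> P) iff U) = True or True = True
Thus S2 is true.

True statements: 1 (S2).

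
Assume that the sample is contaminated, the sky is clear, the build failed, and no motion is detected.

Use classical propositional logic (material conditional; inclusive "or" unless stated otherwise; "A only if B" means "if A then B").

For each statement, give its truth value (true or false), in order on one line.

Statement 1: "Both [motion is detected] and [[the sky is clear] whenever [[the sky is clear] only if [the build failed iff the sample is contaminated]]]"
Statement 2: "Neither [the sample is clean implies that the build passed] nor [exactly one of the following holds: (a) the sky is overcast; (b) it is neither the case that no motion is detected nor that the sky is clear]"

Statement 1 False; Statement 2 False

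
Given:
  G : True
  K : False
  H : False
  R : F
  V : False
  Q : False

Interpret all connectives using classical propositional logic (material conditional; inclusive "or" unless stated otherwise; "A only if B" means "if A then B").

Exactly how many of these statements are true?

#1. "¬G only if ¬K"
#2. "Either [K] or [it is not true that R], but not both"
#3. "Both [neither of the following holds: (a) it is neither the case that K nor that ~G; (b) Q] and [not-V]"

2

#1: Parsed as ¬G → ¬K

¬G = ¬T = F
¬K = ¬F = T
¬G → ¬K = F → T = T
So #1 is true.

#2: Parsed as K ⊕ ¬R

¬R = ¬F = T
K ⊕ ¬R = F ⊕ T = T
Hence #2 is true.

#3: Parsed as ((K ↓ ¬G) ↓ Q) ∧ ¬V

¬G = ¬T = F
K ↓ ¬G = F ↓ F = T
(K ↓ ¬G) ↓ Q = T ↓ F = F
¬V = ¬F = T
((K ↓ ¬G) ↓ Q) ∧ ¬V = F ∧ T = F
Thus #3 is false.

True statements: 2.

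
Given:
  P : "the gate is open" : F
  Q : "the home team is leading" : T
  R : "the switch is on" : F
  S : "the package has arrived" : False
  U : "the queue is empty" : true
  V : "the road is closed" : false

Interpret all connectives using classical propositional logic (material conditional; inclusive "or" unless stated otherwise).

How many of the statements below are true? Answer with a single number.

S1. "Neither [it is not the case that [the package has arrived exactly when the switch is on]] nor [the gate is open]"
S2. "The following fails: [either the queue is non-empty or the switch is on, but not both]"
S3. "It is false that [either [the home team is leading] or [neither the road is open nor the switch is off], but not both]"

2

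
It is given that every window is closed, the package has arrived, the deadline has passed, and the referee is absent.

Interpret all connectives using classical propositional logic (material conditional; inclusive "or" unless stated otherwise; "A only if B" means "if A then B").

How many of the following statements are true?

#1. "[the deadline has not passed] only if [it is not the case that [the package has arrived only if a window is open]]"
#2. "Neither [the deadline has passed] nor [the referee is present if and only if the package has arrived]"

Let P = "the deadline has passed" (True), U = "the package has arrived" (True), N = "a window is open" (False), K = "the referee is present" (False).

#1: In symbols: not P -> not (U -> N)

not P = not True = False
U -> N = True -> False = False
not (U -> N) = not False = True
not P -> not (U -> N) = False -> True = True
Hence #1 is true.

#2: In symbols: P nor (K iff U)

K iff U = False iff True = False
P nor (K iff U) = True nor False = False
Hence #2 is false.

1 of the 2 statements is true (#1).

1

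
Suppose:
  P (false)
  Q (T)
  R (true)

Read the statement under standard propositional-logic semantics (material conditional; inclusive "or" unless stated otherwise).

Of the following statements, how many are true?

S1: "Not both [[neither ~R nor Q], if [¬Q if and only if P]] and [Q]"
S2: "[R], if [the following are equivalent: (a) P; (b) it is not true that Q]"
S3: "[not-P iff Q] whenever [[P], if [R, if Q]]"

S1: In symbols: ((not Q iff P) -> (not R nor Q)) nand Q

not Q = not True = False
not Q iff P = False iff False = True
not R = not True = False
not R nor Q = False nor True = False
(not Q iff P) -> (not R nor Q) = True -> False = False
((not Q iff P) -> (not R nor Q)) nand Q = False nand True = True
So S1 is true.

S2: This is (P iff not Q) -> R.

not Q = not True = False
P iff not Q = False iff False = True
(P iff not Q) -> R = True -> True = True
Thus S2 is true.

S3: Parsed as ((Q -> R) -> P) -> (not P iff Q)

Q -> R = True -> True = True
(Q -> R) -> P = True -> False = False
not P = not False = True
not P iff Q = True iff True = True
((Q -> R) -> P) -> (not P iff Q) = False -> True = True
Thus S3 is true.

3 of the 3 statements are true (S1, S2, S3).

3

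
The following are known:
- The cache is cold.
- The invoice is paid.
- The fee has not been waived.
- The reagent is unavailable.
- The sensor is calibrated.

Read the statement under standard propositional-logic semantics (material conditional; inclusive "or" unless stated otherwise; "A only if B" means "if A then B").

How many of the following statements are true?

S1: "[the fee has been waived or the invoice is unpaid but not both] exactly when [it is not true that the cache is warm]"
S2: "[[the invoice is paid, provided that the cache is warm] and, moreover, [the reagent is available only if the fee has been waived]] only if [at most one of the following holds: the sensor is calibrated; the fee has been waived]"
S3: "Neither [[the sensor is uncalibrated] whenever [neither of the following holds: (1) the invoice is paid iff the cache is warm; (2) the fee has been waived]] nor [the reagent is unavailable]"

Let D = "the fee has been waived" (F), N = "the invoice is paid" (T), K = "the cache is warm" (F), S = "the reagent is available" (F), G = "the sensor is calibrated" (T).

S1: This is (D xor ~N) <-> ~K.

~N = ~T = F
D xor ~N = F xor F = F
~K = ~F = T
(D xor ~N) <-> ~K = F <-> T = F
Thus S1 is false.

S2: In symbols: ((K -> N) & (S -> D)) -> (G nand D)

K -> N = F -> T = T
S -> D = F -> F = T
(K -> N) & (S -> D) = T & T = T
G nand D = T nand F = T
((K -> N) & (S -> D)) -> (G nand D) = T -> T = T
Thus S2 is true.

S3: In symbols: (((N <-> K) nor D) -> ~G) nor ~S

N <-> K = T <-> F = F
(N <-> K) nor D = F nor F = T
~G = ~T = F
((N <-> K) nor D) -> ~G = T -> F = F
~S = ~F = T
(((N <-> K) nor D) -> ~G) nor ~S = F nor T = F
Thus S3 is false.

True statements: 1 (S2).

1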